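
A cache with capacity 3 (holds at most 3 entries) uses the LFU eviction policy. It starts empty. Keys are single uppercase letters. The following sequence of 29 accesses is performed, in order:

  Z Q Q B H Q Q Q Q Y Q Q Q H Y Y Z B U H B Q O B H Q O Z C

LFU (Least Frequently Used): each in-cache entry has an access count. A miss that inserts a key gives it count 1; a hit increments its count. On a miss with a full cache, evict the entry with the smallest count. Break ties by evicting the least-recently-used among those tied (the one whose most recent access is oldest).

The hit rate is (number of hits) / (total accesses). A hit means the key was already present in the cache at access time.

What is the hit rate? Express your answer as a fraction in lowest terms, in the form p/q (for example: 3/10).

LFU simulation (capacity=3):
  1. access Z: MISS. Cache: [Z(c=1)]
  2. access Q: MISS. Cache: [Z(c=1) Q(c=1)]
  3. access Q: HIT, count now 2. Cache: [Z(c=1) Q(c=2)]
  4. access B: MISS. Cache: [Z(c=1) B(c=1) Q(c=2)]
  5. access H: MISS, evict Z(c=1). Cache: [B(c=1) H(c=1) Q(c=2)]
  6. access Q: HIT, count now 3. Cache: [B(c=1) H(c=1) Q(c=3)]
  7. access Q: HIT, count now 4. Cache: [B(c=1) H(c=1) Q(c=4)]
  8. access Q: HIT, count now 5. Cache: [B(c=1) H(c=1) Q(c=5)]
  9. access Q: HIT, count now 6. Cache: [B(c=1) H(c=1) Q(c=6)]
  10. access Y: MISS, evict B(c=1). Cache: [H(c=1) Y(c=1) Q(c=6)]
  11. access Q: HIT, count now 7. Cache: [H(c=1) Y(c=1) Q(c=7)]
  12. access Q: HIT, count now 8. Cache: [H(c=1) Y(c=1) Q(c=8)]
  13. access Q: HIT, count now 9. Cache: [H(c=1) Y(c=1) Q(c=9)]
  14. access H: HIT, count now 2. Cache: [Y(c=1) H(c=2) Q(c=9)]
  15. access Y: HIT, count now 2. Cache: [H(c=2) Y(c=2) Q(c=9)]
  16. access Y: HIT, count now 3. Cache: [H(c=2) Y(c=3) Q(c=9)]
  17. access Z: MISS, evict H(c=2). Cache: [Z(c=1) Y(c=3) Q(c=9)]
  18. access B: MISS, evict Z(c=1). Cache: [B(c=1) Y(c=3) Q(c=9)]
  19. access U: MISS, evict B(c=1). Cache: [U(c=1) Y(c=3) Q(c=9)]
  20. access H: MISS, evict U(c=1). Cache: [H(c=1) Y(c=3) Q(c=9)]
  21. access B: MISS, evict H(c=1). Cache: [B(c=1) Y(c=3) Q(c=9)]
  22. access Q: HIT, count now 10. Cache: [B(c=1) Y(c=3) Q(c=10)]
  23. access O: MISS, evict B(c=1). Cache: [O(c=1) Y(c=3) Q(c=10)]
  24. access B: MISS, evict O(c=1). Cache: [B(c=1) Y(c=3) Q(c=10)]
  25. access H: MISS, evict B(c=1). Cache: [H(c=1) Y(c=3) Q(c=10)]
  26. access Q: HIT, count now 11. Cache: [H(c=1) Y(c=3) Q(c=11)]
  27. access O: MISS, evict H(c=1). Cache: [O(c=1) Y(c=3) Q(c=11)]
  28. access Z: MISS, evict O(c=1). Cache: [Z(c=1) Y(c=3) Q(c=11)]
  29. access C: MISS, evict Z(c=1). Cache: [C(c=1) Y(c=3) Q(c=11)]
Total: 13 hits, 16 misses, 13 evictions

Hit rate = 13/29

Answer: 13/29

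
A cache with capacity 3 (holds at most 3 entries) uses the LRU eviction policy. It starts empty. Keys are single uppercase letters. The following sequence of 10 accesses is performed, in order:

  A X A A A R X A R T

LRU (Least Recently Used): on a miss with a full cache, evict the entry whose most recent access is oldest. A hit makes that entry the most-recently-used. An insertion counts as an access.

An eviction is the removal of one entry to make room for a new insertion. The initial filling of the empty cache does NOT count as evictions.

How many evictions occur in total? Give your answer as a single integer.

LRU simulation (capacity=3):
  1. access A: MISS. Cache (LRU->MRU): [A]
  2. access X: MISS. Cache (LRU->MRU): [A X]
  3. access A: HIT. Cache (LRU->MRU): [X A]
  4. access A: HIT. Cache (LRU->MRU): [X A]
  5. access A: HIT. Cache (LRU->MRU): [X A]
  6. access R: MISS. Cache (LRU->MRU): [X A R]
  7. access X: HIT. Cache (LRU->MRU): [A R X]
  8. access A: HIT. Cache (LRU->MRU): [R X A]
  9. access R: HIT. Cache (LRU->MRU): [X A R]
  10. access T: MISS, evict X. Cache (LRU->MRU): [A R T]
Total: 6 hits, 4 misses, 1 evictions

Answer: 1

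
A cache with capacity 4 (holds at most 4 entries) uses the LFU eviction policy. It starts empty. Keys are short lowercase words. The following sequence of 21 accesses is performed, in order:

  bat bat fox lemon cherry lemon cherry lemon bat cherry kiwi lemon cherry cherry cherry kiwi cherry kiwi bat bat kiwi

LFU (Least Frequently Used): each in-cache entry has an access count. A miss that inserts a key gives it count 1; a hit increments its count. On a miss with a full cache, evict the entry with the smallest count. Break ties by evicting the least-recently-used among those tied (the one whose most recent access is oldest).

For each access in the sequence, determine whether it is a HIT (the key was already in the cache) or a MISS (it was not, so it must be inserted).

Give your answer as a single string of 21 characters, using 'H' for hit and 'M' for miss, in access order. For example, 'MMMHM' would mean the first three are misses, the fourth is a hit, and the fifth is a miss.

LFU simulation (capacity=4):
  1. access bat: MISS. Cache: [bat(c=1)]
  2. access bat: HIT, count now 2. Cache: [bat(c=2)]
  3. access fox: MISS. Cache: [fox(c=1) bat(c=2)]
  4. access lemon: MISS. Cache: [fox(c=1) lemon(c=1) bat(c=2)]
  5. access cherry: MISS. Cache: [fox(c=1) lemon(c=1) cherry(c=1) bat(c=2)]
  6. access lemon: HIT, count now 2. Cache: [fox(c=1) cherry(c=1) bat(c=2) lemon(c=2)]
  7. access cherry: HIT, count now 2. Cache: [fox(c=1) bat(c=2) lemon(c=2) cherry(c=2)]
  8. access lemon: HIT, count now 3. Cache: [fox(c=1) bat(c=2) cherry(c=2) lemon(c=3)]
  9. access bat: HIT, count now 3. Cache: [fox(c=1) cherry(c=2) lemon(c=3) bat(c=3)]
  10. access cherry: HIT, count now 3. Cache: [fox(c=1) lemon(c=3) bat(c=3) cherry(c=3)]
  11. access kiwi: MISS, evict fox(c=1). Cache: [kiwi(c=1) lemon(c=3) bat(c=3) cherry(c=3)]
  12. access lemon: HIT, count now 4. Cache: [kiwi(c=1) bat(c=3) cherry(c=3) lemon(c=4)]
  13. access cherry: HIT, count now 4. Cache: [kiwi(c=1) bat(c=3) lemon(c=4) cherry(c=4)]
  14. access cherry: HIT, count now 5. Cache: [kiwi(c=1) bat(c=3) lemon(c=4) cherry(c=5)]
  15. access cherry: HIT, count now 6. Cache: [kiwi(c=1) bat(c=3) lemon(c=4) cherry(c=6)]
  16. access kiwi: HIT, count now 2. Cache: [kiwi(c=2) bat(c=3) lemon(c=4) cherry(c=6)]
  17. access cherry: HIT, count now 7. Cache: [kiwi(c=2) bat(c=3) lemon(c=4) cherry(c=7)]
  18. access kiwi: HIT, count now 3. Cache: [bat(c=3) kiwi(c=3) lemon(c=4) cherry(c=7)]
  19. access bat: HIT, count now 4. Cache: [kiwi(c=3) lemon(c=4) bat(c=4) cherry(c=7)]
  20. access bat: HIT, count now 5. Cache: [kiwi(c=3) lemon(c=4) bat(c=5) cherry(c=7)]
  21. access kiwi: HIT, count now 4. Cache: [lemon(c=4) kiwi(c=4) bat(c=5) cherry(c=7)]
Total: 16 hits, 5 misses, 1 evictions

Answer: MHMMMHHHHHMHHHHHHHHHH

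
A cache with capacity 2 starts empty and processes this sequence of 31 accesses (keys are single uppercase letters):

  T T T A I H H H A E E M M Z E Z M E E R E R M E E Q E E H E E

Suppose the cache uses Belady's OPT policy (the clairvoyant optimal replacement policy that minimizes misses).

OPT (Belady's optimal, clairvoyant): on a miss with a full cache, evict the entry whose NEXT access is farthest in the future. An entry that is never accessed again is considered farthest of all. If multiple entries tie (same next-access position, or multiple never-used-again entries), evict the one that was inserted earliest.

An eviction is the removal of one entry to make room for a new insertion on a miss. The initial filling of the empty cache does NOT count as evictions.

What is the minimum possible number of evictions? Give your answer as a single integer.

OPT (Belady) simulation (capacity=2):
  1. access T: MISS. Cache: [T]
  2. access T: HIT. Next use of T: step 3. Cache: [T]
  3. access T: HIT. Next use of T: never. Cache: [T]
  4. access A: MISS. Cache: [T A]
  5. access I: MISS, evict T (next use: never). Cache: [A I]
  6. access H: MISS, evict I (next use: never). Cache: [A H]
  7. access H: HIT. Next use of H: step 8. Cache: [A H]
  8. access H: HIT. Next use of H: step 29. Cache: [A H]
  9. access A: HIT. Next use of A: never. Cache: [A H]
  10. access E: MISS, evict A (next use: never). Cache: [H E]
  11. access E: HIT. Next use of E: step 15. Cache: [H E]
  12. access M: MISS, evict H (next use: step 29). Cache: [E M]
  13. access M: HIT. Next use of M: step 17. Cache: [E M]
  14. access Z: MISS, evict M (next use: step 17). Cache: [E Z]
  15. access E: HIT. Next use of E: step 18. Cache: [E Z]
  16. access Z: HIT. Next use of Z: never. Cache: [E Z]
  17. access M: MISS, evict Z (next use: never). Cache: [E M]
  18. access E: HIT. Next use of E: step 19. Cache: [E M]
  19. access E: HIT. Next use of E: step 21. Cache: [E M]
  20. access R: MISS, evict M (next use: step 23). Cache: [E R]
  21. access E: HIT. Next use of E: step 24. Cache: [E R]
  22. access R: HIT. Next use of R: never. Cache: [E R]
  23. access M: MISS, evict R (next use: never). Cache: [E M]
  24. access E: HIT. Next use of E: step 25. Cache: [E M]
  25. access E: HIT. Next use of E: step 27. Cache: [E M]
  26. access Q: MISS, evict M (next use: never). Cache: [E Q]
  27. access E: HIT. Next use of E: step 28. Cache: [E Q]
  28. access E: HIT. Next use of E: step 30. Cache: [E Q]
  29. access H: MISS, evict Q (next use: never). Cache: [E H]
  30. access E: HIT. Next use of E: step 31. Cache: [E H]
  31. access E: HIT. Next use of E: never. Cache: [E H]
Total: 19 hits, 12 misses, 10 evictions

Answer: 10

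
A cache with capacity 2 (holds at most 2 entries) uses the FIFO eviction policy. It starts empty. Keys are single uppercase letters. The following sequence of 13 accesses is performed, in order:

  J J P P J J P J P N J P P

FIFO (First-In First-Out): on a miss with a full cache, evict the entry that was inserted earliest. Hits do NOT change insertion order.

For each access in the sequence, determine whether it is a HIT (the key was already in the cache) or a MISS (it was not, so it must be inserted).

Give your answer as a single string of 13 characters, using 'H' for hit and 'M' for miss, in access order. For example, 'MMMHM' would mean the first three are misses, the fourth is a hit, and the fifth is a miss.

Answer: MHMHHHHHHMMMH

Derivation:
FIFO simulation (capacity=2):
  1. access J: MISS. Cache (old->new): [J]
  2. access J: HIT. Cache (old->new): [J]
  3. access P: MISS. Cache (old->new): [J P]
  4. access P: HIT. Cache (old->new): [J P]
  5. access J: HIT. Cache (old->new): [J P]
  6. access J: HIT. Cache (old->new): [J P]
  7. access P: HIT. Cache (old->new): [J P]
  8. access J: HIT. Cache (old->new): [J P]
  9. access P: HIT. Cache (old->new): [J P]
  10. access N: MISS, evict J. Cache (old->new): [P N]
  11. access J: MISS, evict P. Cache (old->new): [N J]
  12. access P: MISS, evict N. Cache (old->new): [J P]
  13. access P: HIT. Cache (old->new): [J P]
Total: 8 hits, 5 misses, 3 evictions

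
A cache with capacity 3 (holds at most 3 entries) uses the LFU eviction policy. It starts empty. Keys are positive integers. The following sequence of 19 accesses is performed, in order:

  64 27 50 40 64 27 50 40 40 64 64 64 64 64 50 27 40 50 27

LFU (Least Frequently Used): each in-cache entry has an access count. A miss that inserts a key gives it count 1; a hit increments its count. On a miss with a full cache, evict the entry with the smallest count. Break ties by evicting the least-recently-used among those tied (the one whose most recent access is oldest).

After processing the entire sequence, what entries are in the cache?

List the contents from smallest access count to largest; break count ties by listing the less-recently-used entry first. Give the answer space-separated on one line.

LFU simulation (capacity=3):
  1. access 64: MISS. Cache: [64(c=1)]
  2. access 27: MISS. Cache: [64(c=1) 27(c=1)]
  3. access 50: MISS. Cache: [64(c=1) 27(c=1) 50(c=1)]
  4. access 40: MISS, evict 64(c=1). Cache: [27(c=1) 50(c=1) 40(c=1)]
  5. access 64: MISS, evict 27(c=1). Cache: [50(c=1) 40(c=1) 64(c=1)]
  6. access 27: MISS, evict 50(c=1). Cache: [40(c=1) 64(c=1) 27(c=1)]
  7. access 50: MISS, evict 40(c=1). Cache: [64(c=1) 27(c=1) 50(c=1)]
  8. access 40: MISS, evict 64(c=1). Cache: [27(c=1) 50(c=1) 40(c=1)]
  9. access 40: HIT, count now 2. Cache: [27(c=1) 50(c=1) 40(c=2)]
  10. access 64: MISS, evict 27(c=1). Cache: [50(c=1) 64(c=1) 40(c=2)]
  11. access 64: HIT, count now 2. Cache: [50(c=1) 40(c=2) 64(c=2)]
  12. access 64: HIT, count now 3. Cache: [50(c=1) 40(c=2) 64(c=3)]
  13. access 64: HIT, count now 4. Cache: [50(c=1) 40(c=2) 64(c=4)]
  14. access 64: HIT, count now 5. Cache: [50(c=1) 40(c=2) 64(c=5)]
  15. access 50: HIT, count now 2. Cache: [40(c=2) 50(c=2) 64(c=5)]
  16. access 27: MISS, evict 40(c=2). Cache: [27(c=1) 50(c=2) 64(c=5)]
  17. access 40: MISS, evict 27(c=1). Cache: [40(c=1) 50(c=2) 64(c=5)]
  18. access 50: HIT, count now 3. Cache: [40(c=1) 50(c=3) 64(c=5)]
  19. access 27: MISS, evict 40(c=1). Cache: [27(c=1) 50(c=3) 64(c=5)]
Total: 7 hits, 12 misses, 9 evictions

Answer: 27 50 64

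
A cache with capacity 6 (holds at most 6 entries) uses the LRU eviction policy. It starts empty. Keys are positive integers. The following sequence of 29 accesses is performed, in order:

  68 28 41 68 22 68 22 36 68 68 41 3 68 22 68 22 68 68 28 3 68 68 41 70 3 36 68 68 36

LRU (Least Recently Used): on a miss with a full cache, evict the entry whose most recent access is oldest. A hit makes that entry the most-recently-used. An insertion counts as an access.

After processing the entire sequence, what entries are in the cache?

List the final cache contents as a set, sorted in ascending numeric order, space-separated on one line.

LRU simulation (capacity=6):
  1. access 68: MISS. Cache (LRU->MRU): [68]
  2. access 28: MISS. Cache (LRU->MRU): [68 28]
  3. access 41: MISS. Cache (LRU->MRU): [68 28 41]
  4. access 68: HIT. Cache (LRU->MRU): [28 41 68]
  5. access 22: MISS. Cache (LRU->MRU): [28 41 68 22]
  6. access 68: HIT. Cache (LRU->MRU): [28 41 22 68]
  7. access 22: HIT. Cache (LRU->MRU): [28 41 68 22]
  8. access 36: MISS. Cache (LRU->MRU): [28 41 68 22 36]
  9. access 68: HIT. Cache (LRU->MRU): [28 41 22 36 68]
  10. access 68: HIT. Cache (LRU->MRU): [28 41 22 36 68]
  11. access 41: HIT. Cache (LRU->MRU): [28 22 36 68 41]
  12. access 3: MISS. Cache (LRU->MRU): [28 22 36 68 41 3]
  13. access 68: HIT. Cache (LRU->MRU): [28 22 36 41 3 68]
  14. access 22: HIT. Cache (LRU->MRU): [28 36 41 3 68 22]
  15. access 68: HIT. Cache (LRU->MRU): [28 36 41 3 22 68]
  16. access 22: HIT. Cache (LRU->MRU): [28 36 41 3 68 22]
  17. access 68: HIT. Cache (LRU->MRU): [28 36 41 3 22 68]
  18. access 68: HIT. Cache (LRU->MRU): [28 36 41 3 22 68]
  19. access 28: HIT. Cache (LRU->MRU): [36 41 3 22 68 28]
  20. access 3: HIT. Cache (LRU->MRU): [36 41 22 68 28 3]
  21. access 68: HIT. Cache (LRU->MRU): [36 41 22 28 3 68]
  22. access 68: HIT. Cache (LRU->MRU): [36 41 22 28 3 68]
  23. access 41: HIT. Cache (LRU->MRU): [36 22 28 3 68 41]
  24. access 70: MISS, evict 36. Cache (LRU->MRU): [22 28 3 68 41 70]
  25. access 3: HIT. Cache (LRU->MRU): [22 28 68 41 70 3]
  26. access 36: MISS, evict 22. Cache (LRU->MRU): [28 68 41 70 3 36]
  27. access 68: HIT. Cache (LRU->MRU): [28 41 70 3 36 68]
  28. access 68: HIT. Cache (LRU->MRU): [28 41 70 3 36 68]
  29. access 36: HIT. Cache (LRU->MRU): [28 41 70 3 68 36]
Total: 21 hits, 8 misses, 2 evictions

Answer: 3 28 36 41 68 70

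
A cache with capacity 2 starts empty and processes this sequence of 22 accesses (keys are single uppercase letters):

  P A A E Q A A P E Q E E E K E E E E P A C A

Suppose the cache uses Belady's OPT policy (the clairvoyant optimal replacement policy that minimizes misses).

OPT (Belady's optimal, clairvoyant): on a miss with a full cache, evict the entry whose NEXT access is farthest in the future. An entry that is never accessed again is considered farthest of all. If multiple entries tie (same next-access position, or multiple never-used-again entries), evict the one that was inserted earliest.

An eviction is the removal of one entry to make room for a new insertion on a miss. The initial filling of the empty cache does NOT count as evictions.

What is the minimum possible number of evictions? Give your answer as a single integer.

OPT (Belady) simulation (capacity=2):
  1. access P: MISS. Cache: [P]
  2. access A: MISS. Cache: [P A]
  3. access A: HIT. Next use of A: step 6. Cache: [P A]
  4. access E: MISS, evict P (next use: step 8). Cache: [A E]
  5. access Q: MISS, evict E (next use: step 9). Cache: [A Q]
  6. access A: HIT. Next use of A: step 7. Cache: [A Q]
  7. access A: HIT. Next use of A: step 20. Cache: [A Q]
  8. access P: MISS, evict A (next use: step 20). Cache: [Q P]
  9. access E: MISS, evict P (next use: step 19). Cache: [Q E]
  10. access Q: HIT. Next use of Q: never. Cache: [Q E]
  11. access E: HIT. Next use of E: step 12. Cache: [Q E]
  12. access E: HIT. Next use of E: step 13. Cache: [Q E]
  13. access E: HIT. Next use of E: step 15. Cache: [Q E]
  14. access K: MISS, evict Q (next use: never). Cache: [E K]
  15. access E: HIT. Next use of E: step 16. Cache: [E K]
  16. access E: HIT. Next use of E: step 17. Cache: [E K]
  17. access E: HIT. Next use of E: step 18. Cache: [E K]
  18. access E: HIT. Next use of E: never. Cache: [E K]
  19. access P: MISS, evict E (next use: never). Cache: [K P]
  20. access A: MISS, evict K (next use: never). Cache: [P A]
  21. access C: MISS, evict P (next use: never). Cache: [A C]
  22. access A: HIT. Next use of A: never. Cache: [A C]
Total: 12 hits, 10 misses, 8 evictions

Answer: 8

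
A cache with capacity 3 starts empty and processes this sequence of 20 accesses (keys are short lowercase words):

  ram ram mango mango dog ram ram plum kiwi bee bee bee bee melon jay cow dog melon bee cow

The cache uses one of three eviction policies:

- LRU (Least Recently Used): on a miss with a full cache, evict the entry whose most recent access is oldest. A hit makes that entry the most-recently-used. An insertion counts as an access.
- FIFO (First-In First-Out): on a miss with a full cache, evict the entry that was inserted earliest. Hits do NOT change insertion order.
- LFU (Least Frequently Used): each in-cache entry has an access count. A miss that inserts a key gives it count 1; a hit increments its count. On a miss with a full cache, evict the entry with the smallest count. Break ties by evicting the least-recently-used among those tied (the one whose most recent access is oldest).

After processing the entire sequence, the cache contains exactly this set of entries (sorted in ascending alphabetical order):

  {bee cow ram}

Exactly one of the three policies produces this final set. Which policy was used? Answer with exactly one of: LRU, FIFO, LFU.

Simulating under each policy and comparing final sets:
  LRU: final set = {bee cow melon} -> differs
  FIFO: final set = {bee cow melon} -> differs
  LFU: final set = {bee cow ram} -> MATCHES target
Only LFU produces the target set.

Answer: LFU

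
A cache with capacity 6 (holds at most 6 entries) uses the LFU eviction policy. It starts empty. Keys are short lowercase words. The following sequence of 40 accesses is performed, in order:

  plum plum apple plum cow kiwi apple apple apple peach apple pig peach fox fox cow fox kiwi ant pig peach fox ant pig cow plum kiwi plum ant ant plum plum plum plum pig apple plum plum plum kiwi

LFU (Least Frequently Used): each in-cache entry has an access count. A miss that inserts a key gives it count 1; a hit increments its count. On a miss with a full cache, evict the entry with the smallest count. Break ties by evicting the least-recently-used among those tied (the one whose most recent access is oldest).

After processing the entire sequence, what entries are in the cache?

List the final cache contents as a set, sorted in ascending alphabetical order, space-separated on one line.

LFU simulation (capacity=6):
  1. access plum: MISS. Cache: [plum(c=1)]
  2. access plum: HIT, count now 2. Cache: [plum(c=2)]
  3. access apple: MISS. Cache: [apple(c=1) plum(c=2)]
  4. access plum: HIT, count now 3. Cache: [apple(c=1) plum(c=3)]
  5. access cow: MISS. Cache: [apple(c=1) cow(c=1) plum(c=3)]
  6. access kiwi: MISS. Cache: [apple(c=1) cow(c=1) kiwi(c=1) plum(c=3)]
  7. access apple: HIT, count now 2. Cache: [cow(c=1) kiwi(c=1) apple(c=2) plum(c=3)]
  8. access apple: HIT, count now 3. Cache: [cow(c=1) kiwi(c=1) plum(c=3) apple(c=3)]
  9. access apple: HIT, count now 4. Cache: [cow(c=1) kiwi(c=1) plum(c=3) apple(c=4)]
  10. access peach: MISS. Cache: [cow(c=1) kiwi(c=1) peach(c=1) plum(c=3) apple(c=4)]
  11. access apple: HIT, count now 5. Cache: [cow(c=1) kiwi(c=1) peach(c=1) plum(c=3) apple(c=5)]
  12. access pig: MISS. Cache: [cow(c=1) kiwi(c=1) peach(c=1) pig(c=1) plum(c=3) apple(c=5)]
  13. access peach: HIT, count now 2. Cache: [cow(c=1) kiwi(c=1) pig(c=1) peach(c=2) plum(c=3) apple(c=5)]
  14. access fox: MISS, evict cow(c=1). Cache: [kiwi(c=1) pig(c=1) fox(c=1) peach(c=2) plum(c=3) apple(c=5)]
  15. access fox: HIT, count now 2. Cache: [kiwi(c=1) pig(c=1) peach(c=2) fox(c=2) plum(c=3) apple(c=5)]
  16. access cow: MISS, evict kiwi(c=1). Cache: [pig(c=1) cow(c=1) peach(c=2) fox(c=2) plum(c=3) apple(c=5)]
  17. access fox: HIT, count now 3. Cache: [pig(c=1) cow(c=1) peach(c=2) plum(c=3) fox(c=3) apple(c=5)]
  18. access kiwi: MISS, evict pig(c=1). Cache: [cow(c=1) kiwi(c=1) peach(c=2) plum(c=3) fox(c=3) apple(c=5)]
  19. access ant: MISS, evict cow(c=1). Cache: [kiwi(c=1) ant(c=1) peach(c=2) plum(c=3) fox(c=3) apple(c=5)]
  20. access pig: MISS, evict kiwi(c=1). Cache: [ant(c=1) pig(c=1) peach(c=2) plum(c=3) fox(c=3) apple(c=5)]
  21. access peach: HIT, count now 3. Cache: [ant(c=1) pig(c=1) plum(c=3) fox(c=3) peach(c=3) apple(c=5)]
  22. access fox: HIT, count now 4. Cache: [ant(c=1) pig(c=1) plum(c=3) peach(c=3) fox(c=4) apple(c=5)]
  23. access ant: HIT, count now 2. Cache: [pig(c=1) ant(c=2) plum(c=3) peach(c=3) fox(c=4) apple(c=5)]
  24. access pig: HIT, count now 2. Cache: [ant(c=2) pig(c=2) plum(c=3) peach(c=3) fox(c=4) apple(c=5)]
  25. access cow: MISS, evict ant(c=2). Cache: [cow(c=1) pig(c=2) plum(c=3) peach(c=3) fox(c=4) apple(c=5)]
  26. access plum: HIT, count now 4. Cache: [cow(c=1) pig(c=2) peach(c=3) fox(c=4) plum(c=4) apple(c=5)]
  27. access kiwi: MISS, evict cow(c=1). Cache: [kiwi(c=1) pig(c=2) peach(c=3) fox(c=4) plum(c=4) apple(c=5)]
  28. access plum: HIT, count now 5. Cache: [kiwi(c=1) pig(c=2) peach(c=3) fox(c=4) apple(c=5) plum(c=5)]
  29. access ant: MISS, evict kiwi(c=1). Cache: [ant(c=1) pig(c=2) peach(c=3) fox(c=4) apple(c=5) plum(c=5)]
  30. access ant: HIT, count now 2. Cache: [pig(c=2) ant(c=2) peach(c=3) fox(c=4) apple(c=5) plum(c=5)]
  31. access plum: HIT, count now 6. Cache: [pig(c=2) ant(c=2) peach(c=3) fox(c=4) apple(c=5) plum(c=6)]
  32. access plum: HIT, count now 7. Cache: [pig(c=2) ant(c=2) peach(c=3) fox(c=4) apple(c=5) plum(c=7)]
  33. access plum: HIT, count now 8. Cache: [pig(c=2) ant(c=2) peach(c=3) fox(c=4) apple(c=5) plum(c=8)]
  34. access plum: HIT, count now 9. Cache: [pig(c=2) ant(c=2) peach(c=3) fox(c=4) apple(c=5) plum(c=9)]
  35. access pig: HIT, count now 3. Cache: [ant(c=2) peach(c=3) pig(c=3) fox(c=4) apple(c=5) plum(c=9)]
  36. access apple: HIT, count now 6. Cache: [ant(c=2) peach(c=3) pig(c=3) fox(c=4) apple(c=6) plum(c=9)]
  37. access plum: HIT, count now 10. Cache: [ant(c=2) peach(c=3) pig(c=3) fox(c=4) apple(c=6) plum(c=10)]
  38. access plum: HIT, count now 11. Cache: [ant(c=2) peach(c=3) pig(c=3) fox(c=4) apple(c=6) plum(c=11)]
  39. access plum: HIT, count now 12. Cache: [ant(c=2) peach(c=3) pig(c=3) fox(c=4) apple(c=6) plum(c=12)]
  40. access kiwi: MISS, evict ant(c=2). Cache: [kiwi(c=1) peach(c=3) pig(c=3) fox(c=4) apple(c=6) plum(c=12)]
Total: 25 hits, 15 misses, 9 evictions

Answer: apple fox kiwi peach pig plum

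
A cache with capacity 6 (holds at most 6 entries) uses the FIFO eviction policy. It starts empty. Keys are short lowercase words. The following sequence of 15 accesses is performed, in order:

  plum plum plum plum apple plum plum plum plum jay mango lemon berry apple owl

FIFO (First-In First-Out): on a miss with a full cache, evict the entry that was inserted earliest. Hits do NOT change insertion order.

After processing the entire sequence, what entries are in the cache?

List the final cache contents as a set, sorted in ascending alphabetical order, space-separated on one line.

Answer: apple berry jay lemon mango owl

Derivation:
FIFO simulation (capacity=6):
  1. access plum: MISS. Cache (old->new): [plum]
  2. access plum: HIT. Cache (old->new): [plum]
  3. access plum: HIT. Cache (old->new): [plum]
  4. access plum: HIT. Cache (old->new): [plum]
  5. access apple: MISS. Cache (old->new): [plum apple]
  6. access plum: HIT. Cache (old->new): [plum apple]
  7. access plum: HIT. Cache (old->new): [plum apple]
  8. access plum: HIT. Cache (old->new): [plum apple]
  9. access plum: HIT. Cache (old->new): [plum apple]
  10. access jay: MISS. Cache (old->new): [plum apple jay]
  11. access mango: MISS. Cache (old->new): [plum apple jay mango]
  12. access lemon: MISS. Cache (old->new): [plum apple jay mango lemon]
  13. access berry: MISS. Cache (old->new): [plum apple jay mango lemon berry]
  14. access apple: HIT. Cache (old->new): [plum apple jay mango lemon berry]
  15. access owl: MISS, evict plum. Cache (old->new): [apple jay mango lemon berry owl]
Total: 8 hits, 7 misses, 1 evictions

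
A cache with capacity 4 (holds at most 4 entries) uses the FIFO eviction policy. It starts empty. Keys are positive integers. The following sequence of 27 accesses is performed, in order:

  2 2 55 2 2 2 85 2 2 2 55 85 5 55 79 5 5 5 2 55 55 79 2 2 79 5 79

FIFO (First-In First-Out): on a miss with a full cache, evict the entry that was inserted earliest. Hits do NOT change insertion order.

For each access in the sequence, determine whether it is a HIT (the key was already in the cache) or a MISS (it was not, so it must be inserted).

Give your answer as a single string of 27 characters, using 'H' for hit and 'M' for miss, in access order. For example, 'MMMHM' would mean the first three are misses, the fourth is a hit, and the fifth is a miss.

Answer: MHMHHHMHHHHHMHMHHHMMHHHHHHH

Derivation:
FIFO simulation (capacity=4):
  1. access 2: MISS. Cache (old->new): [2]
  2. access 2: HIT. Cache (old->new): [2]
  3. access 55: MISS. Cache (old->new): [2 55]
  4. access 2: HIT. Cache (old->new): [2 55]
  5. access 2: HIT. Cache (old->new): [2 55]
  6. access 2: HIT. Cache (old->new): [2 55]
  7. access 85: MISS. Cache (old->new): [2 55 85]
  8. access 2: HIT. Cache (old->new): [2 55 85]
  9. access 2: HIT. Cache (old->new): [2 55 85]
  10. access 2: HIT. Cache (old->new): [2 55 85]
  11. access 55: HIT. Cache (old->new): [2 55 85]
  12. access 85: HIT. Cache (old->new): [2 55 85]
  13. access 5: MISS. Cache (old->new): [2 55 85 5]
  14. access 55: HIT. Cache (old->new): [2 55 85 5]
  15. access 79: MISS, evict 2. Cache (old->new): [55 85 5 79]
  16. access 5: HIT. Cache (old->new): [55 85 5 79]
  17. access 5: HIT. Cache (old->new): [55 85 5 79]
  18. access 5: HIT. Cache (old->new): [55 85 5 79]
  19. access 2: MISS, evict 55. Cache (old->new): [85 5 79 2]
  20. access 55: MISS, evict 85. Cache (old->new): [5 79 2 55]
  21. access 55: HIT. Cache (old->new): [5 79 2 55]
  22. access 79: HIT. Cache (old->new): [5 79 2 55]
  23. access 2: HIT. Cache (old->new): [5 79 2 55]
  24. access 2: HIT. Cache (old->new): [5 79 2 55]
  25. access 79: HIT. Cache (old->new): [5 79 2 55]
  26. access 5: HIT. Cache (old->new): [5 79 2 55]
  27. access 79: HIT. Cache (old->new): [5 79 2 55]
Total: 20 hits, 7 misses, 3 evictions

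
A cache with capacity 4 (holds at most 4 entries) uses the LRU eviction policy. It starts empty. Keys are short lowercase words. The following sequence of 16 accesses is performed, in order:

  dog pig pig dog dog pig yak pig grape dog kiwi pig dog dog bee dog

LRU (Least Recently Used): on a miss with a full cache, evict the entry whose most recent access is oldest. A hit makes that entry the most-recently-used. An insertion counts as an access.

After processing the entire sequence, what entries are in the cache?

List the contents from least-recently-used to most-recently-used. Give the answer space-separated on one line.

LRU simulation (capacity=4):
  1. access dog: MISS. Cache (LRU->MRU): [dog]
  2. access pig: MISS. Cache (LRU->MRU): [dog pig]
  3. access pig: HIT. Cache (LRU->MRU): [dog pig]
  4. access dog: HIT. Cache (LRU->MRU): [pig dog]
  5. access dog: HIT. Cache (LRU->MRU): [pig dog]
  6. access pig: HIT. Cache (LRU->MRU): [dog pig]
  7. access yak: MISS. Cache (LRU->MRU): [dog pig yak]
  8. access pig: HIT. Cache (LRU->MRU): [dog yak pig]
  9. access grape: MISS. Cache (LRU->MRU): [dog yak pig grape]
  10. access dog: HIT. Cache (LRU->MRU): [yak pig grape dog]
  11. access kiwi: MISS, evict yak. Cache (LRU->MRU): [pig grape dog kiwi]
  12. access pig: HIT. Cache (LRU->MRU): [grape dog kiwi pig]
  13. access dog: HIT. Cache (LRU->MRU): [grape kiwi pig dog]
  14. access dog: HIT. Cache (LRU->MRU): [grape kiwi pig dog]
  15. access bee: MISS, evict grape. Cache (LRU->MRU): [kiwi pig dog bee]
  16. access dog: HIT. Cache (LRU->MRU): [kiwi pig bee dog]
Total: 10 hits, 6 misses, 2 evictions

Answer: kiwi pig bee dog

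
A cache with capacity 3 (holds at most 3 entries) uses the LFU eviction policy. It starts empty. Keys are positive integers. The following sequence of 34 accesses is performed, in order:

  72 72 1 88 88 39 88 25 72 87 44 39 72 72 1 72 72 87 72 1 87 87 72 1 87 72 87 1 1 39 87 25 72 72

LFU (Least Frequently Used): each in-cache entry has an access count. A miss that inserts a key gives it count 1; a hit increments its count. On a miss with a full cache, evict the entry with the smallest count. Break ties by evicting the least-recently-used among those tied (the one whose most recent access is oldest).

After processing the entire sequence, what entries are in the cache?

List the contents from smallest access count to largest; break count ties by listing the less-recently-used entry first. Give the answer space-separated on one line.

LFU simulation (capacity=3):
  1. access 72: MISS. Cache: [72(c=1)]
  2. access 72: HIT, count now 2. Cache: [72(c=2)]
  3. access 1: MISS. Cache: [1(c=1) 72(c=2)]
  4. access 88: MISS. Cache: [1(c=1) 88(c=1) 72(c=2)]
  5. access 88: HIT, count now 2. Cache: [1(c=1) 72(c=2) 88(c=2)]
  6. access 39: MISS, evict 1(c=1). Cache: [39(c=1) 72(c=2) 88(c=2)]
  7. access 88: HIT, count now 3. Cache: [39(c=1) 72(c=2) 88(c=3)]
  8. access 25: MISS, evict 39(c=1). Cache: [25(c=1) 72(c=2) 88(c=3)]
  9. access 72: HIT, count now 3. Cache: [25(c=1) 88(c=3) 72(c=3)]
  10. access 87: MISS, evict 25(c=1). Cache: [87(c=1) 88(c=3) 72(c=3)]
  11. access 44: MISS, evict 87(c=1). Cache: [44(c=1) 88(c=3) 72(c=3)]
  12. access 39: MISS, evict 44(c=1). Cache: [39(c=1) 88(c=3) 72(c=3)]
  13. access 72: HIT, count now 4. Cache: [39(c=1) 88(c=3) 72(c=4)]
  14. access 72: HIT, count now 5. Cache: [39(c=1) 88(c=3) 72(c=5)]
  15. access 1: MISS, evict 39(c=1). Cache: [1(c=1) 88(c=3) 72(c=5)]
  16. access 72: HIT, count now 6. Cache: [1(c=1) 88(c=3) 72(c=6)]
  17. access 72: HIT, count now 7. Cache: [1(c=1) 88(c=3) 72(c=7)]
  18. access 87: MISS, evict 1(c=1). Cache: [87(c=1) 88(c=3) 72(c=7)]
  19. access 72: HIT, count now 8. Cache: [87(c=1) 88(c=3) 72(c=8)]
  20. access 1: MISS, evict 87(c=1). Cache: [1(c=1) 88(c=3) 72(c=8)]
  21. access 87: MISS, evict 1(c=1). Cache: [87(c=1) 88(c=3) 72(c=8)]
  22. access 87: HIT, count now 2. Cache: [87(c=2) 88(c=3) 72(c=8)]
  23. access 72: HIT, count now 9. Cache: [87(c=2) 88(c=3) 72(c=9)]
  24. access 1: MISS, evict 87(c=2). Cache: [1(c=1) 88(c=3) 72(c=9)]
  25. access 87: MISS, evict 1(c=1). Cache: [87(c=1) 88(c=3) 72(c=9)]
  26. access 72: HIT, count now 10. Cache: [87(c=1) 88(c=3) 72(c=10)]
  27. access 87: HIT, count now 2. Cache: [87(c=2) 88(c=3) 72(c=10)]
  28. access 1: MISS, evict 87(c=2). Cache: [1(c=1) 88(c=3) 72(c=10)]
  29. access 1: HIT, count now 2. Cache: [1(c=2) 88(c=3) 72(c=10)]
  30. access 39: MISS, evict 1(c=2). Cache: [39(c=1) 88(c=3) 72(c=10)]
  31. access 87: MISS, evict 39(c=1). Cache: [87(c=1) 88(c=3) 72(c=10)]
  32. access 25: MISS, evict 87(c=1). Cache: [25(c=1) 88(c=3) 72(c=10)]
  33. access 72: HIT, count now 11. Cache: [25(c=1) 88(c=3) 72(c=11)]
  34. access 72: HIT, count now 12. Cache: [25(c=1) 88(c=3) 72(c=12)]
Total: 16 hits, 18 misses, 15 evictions

Answer: 25 88 72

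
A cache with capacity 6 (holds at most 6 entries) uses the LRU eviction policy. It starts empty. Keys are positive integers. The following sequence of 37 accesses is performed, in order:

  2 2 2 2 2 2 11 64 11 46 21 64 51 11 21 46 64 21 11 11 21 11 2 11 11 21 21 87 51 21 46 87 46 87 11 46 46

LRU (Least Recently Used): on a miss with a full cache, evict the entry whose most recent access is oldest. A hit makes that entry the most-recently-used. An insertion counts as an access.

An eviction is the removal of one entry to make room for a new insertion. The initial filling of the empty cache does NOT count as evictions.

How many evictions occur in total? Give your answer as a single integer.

LRU simulation (capacity=6):
  1. access 2: MISS. Cache (LRU->MRU): [2]
  2. access 2: HIT. Cache (LRU->MRU): [2]
  3. access 2: HIT. Cache (LRU->MRU): [2]
  4. access 2: HIT. Cache (LRU->MRU): [2]
  5. access 2: HIT. Cache (LRU->MRU): [2]
  6. access 2: HIT. Cache (LRU->MRU): [2]
  7. access 11: MISS. Cache (LRU->MRU): [2 11]
  8. access 64: MISS. Cache (LRU->MRU): [2 11 64]
  9. access 11: HIT. Cache (LRU->MRU): [2 64 11]
  10. access 46: MISS. Cache (LRU->MRU): [2 64 11 46]
  11. access 21: MISS. Cache (LRU->MRU): [2 64 11 46 21]
  12. access 64: HIT. Cache (LRU->MRU): [2 11 46 21 64]
  13. access 51: MISS. Cache (LRU->MRU): [2 11 46 21 64 51]
  14. access 11: HIT. Cache (LRU->MRU): [2 46 21 64 51 11]
  15. access 21: HIT. Cache (LRU->MRU): [2 46 64 51 11 21]
  16. access 46: HIT. Cache (LRU->MRU): [2 64 51 11 21 46]
  17. access 64: HIT. Cache (LRU->MRU): [2 51 11 21 46 64]
  18. access 21: HIT. Cache (LRU->MRU): [2 51 11 46 64 21]
  19. access 11: HIT. Cache (LRU->MRU): [2 51 46 64 21 11]
  20. access 11: HIT. Cache (LRU->MRU): [2 51 46 64 21 11]
  21. access 21: HIT. Cache (LRU->MRU): [2 51 46 64 11 21]
  22. access 11: HIT. Cache (LRU->MRU): [2 51 46 64 21 11]
  23. access 2: HIT. Cache (LRU->MRU): [51 46 64 21 11 2]
  24. access 11: HIT. Cache (LRU->MRU): [51 46 64 21 2 11]
  25. access 11: HIT. Cache (LRU->MRU): [51 46 64 21 2 11]
  26. access 21: HIT. Cache (LRU->MRU): [51 46 64 2 11 21]
  27. access 21: HIT. Cache (LRU->MRU): [51 46 64 2 11 21]
  28. access 87: MISS, evict 51. Cache (LRU->MRU): [46 64 2 11 21 87]
  29. access 51: MISS, evict 46. Cache (LRU->MRU): [64 2 11 21 87 51]
  30. access 21: HIT. Cache (LRU->MRU): [64 2 11 87 51 21]
  31. access 46: MISS, evict 64. Cache (LRU->MRU): [2 11 87 51 21 46]
  32. access 87: HIT. Cache (LRU->MRU): [2 11 51 21 46 87]
  33. access 46: HIT. Cache (LRU->MRU): [2 11 51 21 87 46]
  34. access 87: HIT. Cache (LRU->MRU): [2 11 51 21 46 87]
  35. access 11: HIT. Cache (LRU->MRU): [2 51 21 46 87 11]
  36. access 46: HIT. Cache (LRU->MRU): [2 51 21 87 11 46]
  37. access 46: HIT. Cache (LRU->MRU): [2 51 21 87 11 46]
Total: 28 hits, 9 misses, 3 evictions

Answer: 3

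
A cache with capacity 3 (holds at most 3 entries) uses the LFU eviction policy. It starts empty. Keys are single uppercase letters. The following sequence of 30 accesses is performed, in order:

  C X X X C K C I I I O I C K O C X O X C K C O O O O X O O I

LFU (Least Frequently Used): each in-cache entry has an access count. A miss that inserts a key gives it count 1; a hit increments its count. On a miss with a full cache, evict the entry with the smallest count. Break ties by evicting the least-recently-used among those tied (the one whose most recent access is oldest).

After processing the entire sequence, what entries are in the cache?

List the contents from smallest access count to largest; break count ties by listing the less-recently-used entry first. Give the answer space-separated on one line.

Answer: I O C

Derivation:
LFU simulation (capacity=3):
  1. access C: MISS. Cache: [C(c=1)]
  2. access X: MISS. Cache: [C(c=1) X(c=1)]
  3. access X: HIT, count now 2. Cache: [C(c=1) X(c=2)]
  4. access X: HIT, count now 3. Cache: [C(c=1) X(c=3)]
  5. access C: HIT, count now 2. Cache: [C(c=2) X(c=3)]
  6. access K: MISS. Cache: [K(c=1) C(c=2) X(c=3)]
  7. access C: HIT, count now 3. Cache: [K(c=1) X(c=3) C(c=3)]
  8. access I: MISS, evict K(c=1). Cache: [I(c=1) X(c=3) C(c=3)]
  9. access I: HIT, count now 2. Cache: [I(c=2) X(c=3) C(c=3)]
  10. access I: HIT, count now 3. Cache: [X(c=3) C(c=3) I(c=3)]
  11. access O: MISS, evict X(c=3). Cache: [O(c=1) C(c=3) I(c=3)]
  12. access I: HIT, count now 4. Cache: [O(c=1) C(c=3) I(c=4)]
  13. access C: HIT, count now 4. Cache: [O(c=1) I(c=4) C(c=4)]
  14. access K: MISS, evict O(c=1). Cache: [K(c=1) I(c=4) C(c=4)]
  15. access O: MISS, evict K(c=1). Cache: [O(c=1) I(c=4) C(c=4)]
  16. access C: HIT, count now 5. Cache: [O(c=1) I(c=4) C(c=5)]
  17. access X: MISS, evict O(c=1). Cache: [X(c=1) I(c=4) C(c=5)]
  18. access O: MISS, evict X(c=1). Cache: [O(c=1) I(c=4) C(c=5)]
  19. access X: MISS, evict O(c=1). Cache: [X(c=1) I(c=4) C(c=5)]
  20. access C: HIT, count now 6. Cache: [X(c=1) I(c=4) C(c=6)]
  21. access K: MISS, evict X(c=1). Cache: [K(c=1) I(c=4) C(c=6)]
  22. access C: HIT, count now 7. Cache: [K(c=1) I(c=4) C(c=7)]
  23. access O: MISS, evict K(c=1). Cache: [O(c=1) I(c=4) C(c=7)]
  24. access O: HIT, count now 2. Cache: [O(c=2) I(c=4) C(c=7)]
  25. access O: HIT, count now 3. Cache: [O(c=3) I(c=4) C(c=7)]
  26. access O: HIT, count now 4. Cache: [I(c=4) O(c=4) C(c=7)]
  27. access X: MISS, evict I(c=4). Cache: [X(c=1) O(c=4) C(c=7)]
  28. access O: HIT, count now 5. Cache: [X(c=1) O(c=5) C(c=7)]
  29. access O: HIT, count now 6. Cache: [X(c=1) O(c=6) C(c=7)]
  30. access I: MISS, evict X(c=1). Cache: [I(c=1) O(c=6) C(c=7)]
Total: 16 hits, 14 misses, 11 evictions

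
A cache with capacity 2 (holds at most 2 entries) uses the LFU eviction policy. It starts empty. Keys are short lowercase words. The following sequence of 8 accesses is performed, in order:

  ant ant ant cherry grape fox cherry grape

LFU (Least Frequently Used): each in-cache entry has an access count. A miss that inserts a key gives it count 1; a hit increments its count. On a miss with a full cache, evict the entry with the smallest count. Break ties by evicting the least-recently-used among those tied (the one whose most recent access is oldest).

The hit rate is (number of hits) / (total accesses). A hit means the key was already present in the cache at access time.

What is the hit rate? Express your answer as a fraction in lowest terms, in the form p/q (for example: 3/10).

LFU simulation (capacity=2):
  1. access ant: MISS. Cache: [ant(c=1)]
  2. access ant: HIT, count now 2. Cache: [ant(c=2)]
  3. access ant: HIT, count now 3. Cache: [ant(c=3)]
  4. access cherry: MISS. Cache: [cherry(c=1) ant(c=3)]
  5. access grape: MISS, evict cherry(c=1). Cache: [grape(c=1) ant(c=3)]
  6. access fox: MISS, evict grape(c=1). Cache: [fox(c=1) ant(c=3)]
  7. access cherry: MISS, evict fox(c=1). Cache: [cherry(c=1) ant(c=3)]
  8. access grape: MISS, evict cherry(c=1). Cache: [grape(c=1) ant(c=3)]
Total: 2 hits, 6 misses, 4 evictions

Hit rate = 2/8 = 1/4

Answer: 1/4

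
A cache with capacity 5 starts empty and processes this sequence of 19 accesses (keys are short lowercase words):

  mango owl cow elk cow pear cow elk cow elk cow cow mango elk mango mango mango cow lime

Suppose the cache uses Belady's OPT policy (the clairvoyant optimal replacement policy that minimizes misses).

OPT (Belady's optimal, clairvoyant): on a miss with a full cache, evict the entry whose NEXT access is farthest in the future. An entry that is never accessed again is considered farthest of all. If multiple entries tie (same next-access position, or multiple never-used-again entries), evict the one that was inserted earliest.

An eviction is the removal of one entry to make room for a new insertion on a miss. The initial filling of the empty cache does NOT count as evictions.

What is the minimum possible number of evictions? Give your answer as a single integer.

OPT (Belady) simulation (capacity=5):
  1. access mango: MISS. Cache: [mango]
  2. access owl: MISS. Cache: [mango owl]
  3. access cow: MISS. Cache: [mango owl cow]
  4. access elk: MISS. Cache: [mango owl cow elk]
  5. access cow: HIT. Next use of cow: step 7. Cache: [mango owl cow elk]
  6. access pear: MISS. Cache: [mango owl cow elk pear]
  7. access cow: HIT. Next use of cow: step 9. Cache: [mango owl cow elk pear]
  8. access elk: HIT. Next use of elk: step 10. Cache: [mango owl cow elk pear]
  9. access cow: HIT. Next use of cow: step 11. Cache: [mango owl cow elk pear]
  10. access elk: HIT. Next use of elk: step 14. Cache: [mango owl cow elk pear]
  11. access cow: HIT. Next use of cow: step 12. Cache: [mango owl cow elk pear]
  12. access cow: HIT. Next use of cow: step 18. Cache: [mango owl cow elk pear]
  13. access mango: HIT. Next use of mango: step 15. Cache: [mango owl cow elk pear]
  14. access elk: HIT. Next use of elk: never. Cache: [mango owl cow elk pear]
  15. access mango: HIT. Next use of mango: step 16. Cache: [mango owl cow elk pear]
  16. access mango: HIT. Next use of mango: step 17. Cache: [mango owl cow elk pear]
  17. access mango: HIT. Next use of mango: never. Cache: [mango owl cow elk pear]
  18. access cow: HIT. Next use of cow: never. Cache: [mango owl cow elk pear]
  19. access lime: MISS, evict mango (next use: never). Cache: [owl cow elk pear lime]
Total: 13 hits, 6 misses, 1 evictions

Answer: 1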